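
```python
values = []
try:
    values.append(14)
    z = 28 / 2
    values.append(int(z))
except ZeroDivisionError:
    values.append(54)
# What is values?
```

Step-by-step execution trace:
1. try: `values.append(14)` → values = [14].
2. `z = 28 / 2` → z = 14.0. No exception raised.
3. `values.append(int(z))` → values = [14, 14].
4. `except ZeroDivisionError` is skipped (no exception was raised).
Result: [14, 14]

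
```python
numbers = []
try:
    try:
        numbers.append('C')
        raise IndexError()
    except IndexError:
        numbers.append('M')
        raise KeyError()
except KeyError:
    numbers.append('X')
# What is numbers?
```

Step-by-step execution trace:
1. Inner try: `numbers.append('C')` → numbers = ['C'].
2. `raise IndexError()` raises IndexError.
3. Inner `except IndexError` matches → `numbers.append('M')` → numbers = ['C', 'M'].
4. `raise KeyError()` raises KeyError; propagates to outer try.
5. Outer `except KeyError` matches → `numbers.append('X')` → numbers = ['C', 'M', 'X'].
Result: ['C', 'M', 'X']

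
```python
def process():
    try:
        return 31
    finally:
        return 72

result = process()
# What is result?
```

Step-by-step execution trace:
1. `process()` enters try: `return 31` sets pending return value 31.
2. Before returning, `finally: return 72` runs and overrides the pending return.
3. process() returns 72 → result = 72.
Result: 72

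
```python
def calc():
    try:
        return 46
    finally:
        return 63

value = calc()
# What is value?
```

Step-by-step execution trace:
1. `calc()` enters try: `return 46` sets pending return value 46.
2. Before returning, `finally: return 63` runs and overrides the pending return.
3. calc() returns 63 → value = 63.
Result: 63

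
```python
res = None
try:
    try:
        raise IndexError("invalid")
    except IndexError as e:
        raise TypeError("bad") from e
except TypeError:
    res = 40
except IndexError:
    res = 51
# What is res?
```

Step-by-step execution trace:
1. Inner try raises IndexError; inner `except IndexError as e` catches it.
2. `raise TypeError(...) from e` raises TypeError (IndexError is attached as __cause__, but only TypeError is active).
3. Outer `except TypeError` matches → res = 40.
4. `except IndexError` is not reached.
Result: 40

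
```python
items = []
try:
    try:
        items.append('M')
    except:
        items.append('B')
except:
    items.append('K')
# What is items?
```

Step-by-step execution trace:
1. Inner try: `items.append('M')` → items = ['M']. No exception raised.
2. Inner `except` is skipped.
3. Inner try completes normally; outer `except` is skipped.
Result: ['M']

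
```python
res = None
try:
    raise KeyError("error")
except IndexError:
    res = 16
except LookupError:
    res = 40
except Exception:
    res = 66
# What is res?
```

Step-by-step execution trace:
1. `raise KeyError(...)` raises KeyError.
2. `except IndexError` does not match (KeyError is not a subclass of IndexError); skipped.
3. `except LookupError` matches (KeyError is a subclass of LookupError) → res = 40.
4. `except Exception` is not reached.
Result: 40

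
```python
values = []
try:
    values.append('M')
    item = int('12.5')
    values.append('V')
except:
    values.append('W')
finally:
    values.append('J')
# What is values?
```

Step-by-step execution trace:
1. try: `values.append('M')` → values = ['M'].
2. `item = int('12.5')` raises ValueError; `values.append('V')` is not reached.
3. bare `except` matches → `values.append('W')` → values = ['M', 'W'].
4. finally always runs: `values.append('J')` → values = ['M', 'W', 'J'].
Result: ['M', 'W', 'J']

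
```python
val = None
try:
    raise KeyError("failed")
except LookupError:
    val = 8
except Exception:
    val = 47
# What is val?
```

Step-by-step execution trace:
1. `raise KeyError(...)` raises KeyError.
2. `except LookupError` matches (KeyError is a subclass of LookupError) → val = 8.
3. `except Exception` is not reached.
Result: 8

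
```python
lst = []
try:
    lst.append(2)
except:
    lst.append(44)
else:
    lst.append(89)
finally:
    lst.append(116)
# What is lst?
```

Step-by-step execution trace:
1. try: `lst.append(2)` → lst = [2]. No exception raised.
2. `except` is skipped.
3. `else` runs: `lst.append(89)` → lst = [2, 89].
4. `finally` always runs: `lst.append(116)` → lst = [2, 89, 116].
Result: [2, 89, 116]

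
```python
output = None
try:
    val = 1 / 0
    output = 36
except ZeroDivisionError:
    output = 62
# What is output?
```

Step-by-step execution trace:
1. `val = 1 / 0` raises ZeroDivisionError.
2. `output = 36` is not reached.
3. `except ZeroDivisionError` matches → output = 62.
Result: 62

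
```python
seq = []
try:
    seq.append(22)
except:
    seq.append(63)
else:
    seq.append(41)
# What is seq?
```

Step-by-step execution trace:
1. try: `seq.append(22)` → seq = [22]. No exception raised.
2. `except` is skipped.
3. `else` runs (try completed without exception): `seq.append(41)` → seq = [22, 41].
Result: [22, 41]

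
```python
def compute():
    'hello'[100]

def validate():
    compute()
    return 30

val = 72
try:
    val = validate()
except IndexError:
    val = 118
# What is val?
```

Step-by-step execution trace:
1. val starts at 72.
2. try: `validate()` calls `compute()`.
3. `compute()` evaluates `'hello'[100]`, which raises IndexError; it propagates through validate (uncaught).
4. `return 30` in validate is not reached; the assignment to val does not complete.
5. `except IndexError` matches → val = 118.
Result: 118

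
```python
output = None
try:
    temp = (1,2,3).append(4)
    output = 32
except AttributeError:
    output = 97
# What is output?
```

Step-by-step execution trace:
1. `temp = (1,2,3).append(4)` raises AttributeError.
2. `output = 32` is not reached.
3. `except AttributeError` matches → output = 97.
Result: 97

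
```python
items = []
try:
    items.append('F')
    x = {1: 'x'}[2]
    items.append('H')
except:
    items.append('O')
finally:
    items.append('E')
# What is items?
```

Step-by-step execution trace:
1. try: `items.append('F')` → items = ['F'].
2. `x = {1: 'x'}[2]` raises KeyError; `items.append('H')` is not reached.
3. bare `except` matches → `items.append('O')` → items = ['F', 'O'].
4. finally always runs: `items.append('E')` → items = ['F', 'O', 'E'].
Result: ['F', 'O', 'E']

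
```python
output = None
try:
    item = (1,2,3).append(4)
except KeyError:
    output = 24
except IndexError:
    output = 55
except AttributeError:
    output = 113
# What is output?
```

Step-by-step execution trace:
1. `item = (1,2,3).append(4)` raises AttributeError.
2. `except KeyError` does not match AttributeError; skipped.
3. `except IndexError` does not match AttributeError; skipped.
4. `except AttributeError` matches → output = 113.
Result: 113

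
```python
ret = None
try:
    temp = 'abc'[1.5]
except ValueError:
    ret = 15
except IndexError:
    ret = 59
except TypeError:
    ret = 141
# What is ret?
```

Step-by-step execution trace:
1. `temp = 'abc'[1.5]` raises TypeError.
2. `except ValueError` does not match TypeError; skipped.
3. `except IndexError` does not match TypeError; skipped.
4. `except TypeError` matches → ret = 141.
Result: 141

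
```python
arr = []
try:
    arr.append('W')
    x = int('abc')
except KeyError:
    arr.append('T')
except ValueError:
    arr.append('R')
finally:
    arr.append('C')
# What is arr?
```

Step-by-step execution trace:
1. try: `arr.append('W')` → arr = ['W'].
2. `x = int('abc')` raises ValueError.
3. `except KeyError` does not match ValueError; skipped.
4. `except ValueError` matches → `arr.append('R')` → arr = ['W', 'R'].
5. finally always runs: `arr.append('C')` → arr = ['W', 'R', 'C'].
Result: ['W', 'R', 'C']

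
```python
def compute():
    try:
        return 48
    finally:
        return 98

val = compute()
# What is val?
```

Step-by-step execution trace:
1. `compute()` enters try: `return 48` sets pending return value 48.
2. Before returning, `finally: return 98` runs and overrides the pending return.
3. compute() returns 98 → val = 98.
Result: 98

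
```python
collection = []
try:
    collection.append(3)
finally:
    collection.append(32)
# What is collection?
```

Step-by-step execution trace:
1. try: `collection.append(3)` → collection = [3].
2. The try body completes without raising.
3. finally always runs: `collection.append(32)` → collection = [3, 32].
Result: [3, 32]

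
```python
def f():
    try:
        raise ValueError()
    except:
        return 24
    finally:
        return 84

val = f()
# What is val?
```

Step-by-step execution trace:
1. `f()` enters try: `raise ValueError()` raises ValueError.
2. bare `except` matches → `return 24` sets pending return value 24.
3. Before returning, `finally: return 84` runs and overrides the pending return.
4. f() returns 84 → val = 84.
Result: 84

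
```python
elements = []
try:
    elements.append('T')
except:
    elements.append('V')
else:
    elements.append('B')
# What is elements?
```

Step-by-step execution trace:
1. try: `elements.append('T')` → elements = ['T']. No exception raised.
2. `except` is skipped.
3. `else` runs (try completed without exception): `elements.append('B')` → elements = ['T', 'B'].
Result: ['T', 'B']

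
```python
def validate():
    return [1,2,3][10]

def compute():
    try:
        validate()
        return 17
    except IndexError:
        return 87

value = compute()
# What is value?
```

Step-by-step execution trace:
1. `compute()` calls `validate()`.
2. `validate()` evaluates `[1,2,3][10]`, which raises IndexError; it propagates to the caller.
3. `return 17` is not reached.
4. `except IndexError` in compute matches → returns 87.
5. value = 87.
Result: 87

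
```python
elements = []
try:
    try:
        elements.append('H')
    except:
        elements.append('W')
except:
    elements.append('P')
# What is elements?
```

Step-by-step execution trace:
1. Inner try: `elements.append('H')` → elements = ['H']. No exception raised.
2. Inner `except` is skipped.
3. Inner try completes normally; outer `except` is skipped.
Result: ['H']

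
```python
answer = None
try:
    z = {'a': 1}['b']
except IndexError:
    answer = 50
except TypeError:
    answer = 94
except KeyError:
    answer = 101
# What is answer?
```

Step-by-step execution trace:
1. `z = {'a': 1}['b']` raises KeyError.
2. `except IndexError` does not match KeyError; skipped.
3. `except TypeError` does not match KeyError; skipped.
4. `except KeyError` matches → answer = 101.
Result: 101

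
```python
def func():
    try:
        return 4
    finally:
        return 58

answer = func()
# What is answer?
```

Step-by-step execution trace:
1. `func()` enters try: `return 4` sets pending return value 4.
2. Before returning, `finally: return 58` runs and overrides the pending return.
3. func() returns 58 → answer = 58.
Result: 58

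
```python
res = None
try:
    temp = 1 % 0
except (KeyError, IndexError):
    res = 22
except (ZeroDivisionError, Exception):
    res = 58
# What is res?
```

Step-by-step execution trace:
1. `temp = 1 % 0` raises ZeroDivisionError.
2. `except (KeyError, IndexError)` does not match ZeroDivisionError; skipped.
3. `except (ZeroDivisionError, Exception)` matches (ZeroDivisionError is in the tuple) → res = 58.
Result: 58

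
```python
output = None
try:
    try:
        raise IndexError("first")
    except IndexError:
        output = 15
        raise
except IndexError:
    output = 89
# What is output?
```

Step-by-step execution trace:
1. Inner try: `raise IndexError("first")` raises IndexError.
2. Inner `except IndexError` matches → output = 15.
3. bare `raise` re-raises the same IndexError.
4. Outer `except IndexError` matches → output = 89.
Result: 89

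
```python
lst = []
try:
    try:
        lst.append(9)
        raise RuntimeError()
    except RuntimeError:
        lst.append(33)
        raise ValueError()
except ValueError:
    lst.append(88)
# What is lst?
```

Step-by-step execution trace:
1. Inner try: `lst.append(9)` → lst = [9].
2. `raise RuntimeError()` raises RuntimeError.
3. Inner `except RuntimeError` matches → `lst.append(33)` → lst = [9, 33].
4. `raise ValueError()` raises ValueError; propagates to outer try.
5. Outer `except ValueError` matches → `lst.append(88)` → lst = [9, 33, 88].
Result: [9, 33, 88]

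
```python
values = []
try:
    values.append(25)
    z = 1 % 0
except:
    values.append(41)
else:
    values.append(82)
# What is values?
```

Step-by-step execution trace:
1. try: `values.append(25)` → values = [25].
2. `z = 1 % 0` raises ZeroDivisionError.
3. bare `except` matches → `values.append(41)` → values = [25, 41].
4. `else` is skipped (an exception was raised).
Result: [25, 41]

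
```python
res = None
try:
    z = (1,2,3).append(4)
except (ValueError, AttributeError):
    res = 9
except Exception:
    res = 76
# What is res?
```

Step-by-step execution trace:
1. `z = (1,2,3).append(4)` raises AttributeError.
2. `except (ValueError, AttributeError)` matches (AttributeError is in the tuple) → res = 9.
3. `except Exception` is not reached.
Result: 9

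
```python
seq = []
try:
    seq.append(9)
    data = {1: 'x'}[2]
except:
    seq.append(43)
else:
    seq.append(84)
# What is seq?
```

Step-by-step execution trace:
1. try: `seq.append(9)` → seq = [9].
2. `data = {1: 'x'}[2]` raises KeyError.
3. bare `except` matches → `seq.append(43)` → seq = [9, 43].
4. `else` is skipped (an exception was raised).
Result: [9, 43]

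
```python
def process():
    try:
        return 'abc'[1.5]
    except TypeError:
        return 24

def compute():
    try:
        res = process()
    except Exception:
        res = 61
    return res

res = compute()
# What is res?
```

Step-by-step execution trace:
1. `compute()` calls `process()`.
2. In process: `'abc'[1.5]` raises TypeError; `except TypeError` catches it → returns 24.
3. In compute: `res = process()` → res = 24. No exception reaches compute.
4. `except Exception` is skipped; compute returns 24.
5. res = 24.
Result: 24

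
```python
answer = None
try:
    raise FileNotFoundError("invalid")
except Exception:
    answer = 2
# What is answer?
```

Step-by-step execution trace:
1. `raise FileNotFoundError(...)` raises FileNotFoundError.
2. `except Exception` matches (FileNotFoundError is a subclass of Exception) → answer = 2.
Result: 2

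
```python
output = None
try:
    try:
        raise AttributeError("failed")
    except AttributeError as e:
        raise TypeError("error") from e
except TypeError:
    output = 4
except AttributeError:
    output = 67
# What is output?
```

Step-by-step execution trace:
1. Inner try raises AttributeError; inner `except AttributeError as e` catches it.
2. `raise TypeError(...) from e` raises TypeError (AttributeError is attached as __cause__, but only TypeError is active).
3. Outer `except TypeError` matches → output = 4.
4. `except AttributeError` is not reached.
Result: 4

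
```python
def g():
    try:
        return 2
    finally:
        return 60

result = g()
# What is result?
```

Step-by-step execution trace:
1. `g()` enters try: `return 2` sets pending return value 2.
2. Before returning, `finally: return 60` runs and overrides the pending return.
3. g() returns 60 → result = 60.
Result: 60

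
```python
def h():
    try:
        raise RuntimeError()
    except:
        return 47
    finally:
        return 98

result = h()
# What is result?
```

Step-by-step execution trace:
1. `h()` enters try: `raise RuntimeError()` raises RuntimeError.
2. bare `except` matches → `return 47` sets pending return value 47.
3. Before returning, `finally: return 98` runs and overrides the pending return.
4. h() returns 98 → result = 98.
Result: 98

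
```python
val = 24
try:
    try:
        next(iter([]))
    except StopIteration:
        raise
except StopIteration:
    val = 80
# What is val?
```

Step-by-step execution trace:
1. Inner try: `next(iter([]))` raises StopIteration.
2. Inner `except StopIteration` matches; bare `raise` re-raises the same StopIteration.
3. Outer `except StopIteration` matches → val = 80.
Result: 80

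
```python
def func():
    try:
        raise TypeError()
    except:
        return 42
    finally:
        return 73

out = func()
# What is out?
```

Step-by-step execution trace:
1. `func()` enters try: `raise TypeError()` raises TypeError.
2. bare `except` matches → `return 42` sets pending return value 42.
3. Before returning, `finally: return 73` runs and overrides the pending return.
4. func() returns 73 → out = 73.
Result: 73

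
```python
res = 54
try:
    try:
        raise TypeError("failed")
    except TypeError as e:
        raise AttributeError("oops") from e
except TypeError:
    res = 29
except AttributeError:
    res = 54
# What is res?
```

Step-by-step execution trace:
1. Inner try raises TypeError; inner `except TypeError as e` catches it.
2. `raise AttributeError(...) from e` raises AttributeError (TypeError is attached as __cause__, but only AttributeError is active).
3. Outer `except TypeError` does not match AttributeError; skipped.
4. Outer `except AttributeError` matches → res = 54.
Result: 54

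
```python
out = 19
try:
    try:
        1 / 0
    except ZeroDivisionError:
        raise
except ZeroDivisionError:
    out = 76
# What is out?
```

Step-by-step execution trace:
1. Inner try: `1 / 0` raises ZeroDivisionError.
2. Inner `except ZeroDivisionError` matches; bare `raise` re-raises the same ZeroDivisionError.
3. Outer `except ZeroDivisionError` matches → out = 76.
Result: 76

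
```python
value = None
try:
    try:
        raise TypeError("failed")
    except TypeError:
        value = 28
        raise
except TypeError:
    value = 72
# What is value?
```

Step-by-step execution trace:
1. Inner try: `raise TypeError("failed")` raises TypeError.
2. Inner `except TypeError` matches → value = 28.
3. bare `raise` re-raises the same TypeError.
4. Outer `except TypeError` matches → value = 72.
Result: 72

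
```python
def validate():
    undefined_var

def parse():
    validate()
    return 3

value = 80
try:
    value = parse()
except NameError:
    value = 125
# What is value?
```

Step-by-step execution trace:
1. value starts at 80.
2. try: `parse()` calls `validate()`.
3. `validate()` evaluates `undefined_var`, which raises NameError; it propagates through parse (uncaught).
4. `return 3` in parse is not reached; the assignment to value does not complete.
5. `except NameError` matches → value = 125.
Result: 125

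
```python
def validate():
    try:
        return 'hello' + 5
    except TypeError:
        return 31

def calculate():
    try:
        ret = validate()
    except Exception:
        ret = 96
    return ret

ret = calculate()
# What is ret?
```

Step-by-step execution trace:
1. `calculate()` calls `validate()`.
2. In validate: `'hello' + 5` raises TypeError; `except TypeError` catches it → returns 31.
3. In calculate: `ret = validate()` → ret = 31. No exception reaches calculate.
4. `except Exception` is skipped; calculate returns 31.
5. ret = 31.
Result: 31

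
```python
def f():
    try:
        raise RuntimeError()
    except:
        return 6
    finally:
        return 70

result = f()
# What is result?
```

Step-by-step execution trace:
1. `f()` enters try: `raise RuntimeError()` raises RuntimeError.
2. bare `except` matches → `return 6` sets pending return value 6.
3. Before returning, `finally: return 70` runs and overrides the pending return.
4. f() returns 70 → result = 70.
Result: 70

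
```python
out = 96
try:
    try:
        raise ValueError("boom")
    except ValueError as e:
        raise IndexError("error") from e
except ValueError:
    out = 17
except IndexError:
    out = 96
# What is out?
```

Step-by-step execution trace:
1. Inner try raises ValueError; inner `except ValueError as e` catches it.
2. `raise IndexError(...) from e` raises IndexError (ValueError is attached as __cause__, but only IndexError is active).
3. Outer `except ValueError` does not match IndexError; skipped.
4. Outer `except IndexError` matches → out = 96.
Result: 96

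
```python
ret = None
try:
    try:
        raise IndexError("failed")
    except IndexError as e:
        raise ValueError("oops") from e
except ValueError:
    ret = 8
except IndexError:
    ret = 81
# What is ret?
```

Step-by-step execution trace:
1. Inner try raises IndexError; inner `except IndexError as e` catches it.
2. `raise ValueError(...) from e` raises ValueError (IndexError is attached as __cause__, but only ValueError is active).
3. Outer `except ValueError` matches → ret = 8.
4. `except IndexError` is not reached.
Result: 8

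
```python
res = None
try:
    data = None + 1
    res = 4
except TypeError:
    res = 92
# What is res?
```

Step-by-step execution trace:
1. `data = None + 1` raises TypeError.
2. `res = 4` is not reached.
3. `except TypeError` matches → res = 92.
Result: 92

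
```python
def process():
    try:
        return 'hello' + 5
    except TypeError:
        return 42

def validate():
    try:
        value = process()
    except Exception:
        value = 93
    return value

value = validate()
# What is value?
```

Step-by-step execution trace:
1. `validate()` calls `process()`.
2. In process: `'hello' + 5` raises TypeError; `except TypeError` catches it → returns 42.
3. In validate: `value = process()` → value = 42. No exception reaches validate.
4. `except Exception` is skipped; validate returns 42.
5. value = 42.
Result: 42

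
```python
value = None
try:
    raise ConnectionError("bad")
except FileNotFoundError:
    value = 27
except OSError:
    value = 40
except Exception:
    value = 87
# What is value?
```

Step-by-step execution trace:
1. `raise ConnectionError(...)` raises ConnectionError.
2. `except FileNotFoundError` does not match (ConnectionError is not a subclass of FileNotFoundError); skipped.
3. `except OSError` matches (ConnectionError is a subclass of OSError) → value = 40.
4. `except Exception` is not reached.
Result: 40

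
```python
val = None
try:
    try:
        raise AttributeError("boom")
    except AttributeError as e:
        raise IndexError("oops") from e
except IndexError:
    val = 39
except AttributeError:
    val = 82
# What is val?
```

Step-by-step execution trace:
1. Inner try raises AttributeError; inner `except AttributeError as e` catches it.
2. `raise IndexError(...) from e` raises IndexError (AttributeError is attached as __cause__, but only IndexError is active).
3. Outer `except IndexError` matches → val = 39.
4. `except AttributeError` is not reached.
Result: 39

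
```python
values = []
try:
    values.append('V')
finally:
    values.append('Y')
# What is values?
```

Step-by-step execution trace:
1. try: `values.append('V')` → values = ['V'].
2. The try body completes without raising.
3. finally always runs: `values.append('Y')` → values = ['V', 'Y'].
Result: ['V', 'Y']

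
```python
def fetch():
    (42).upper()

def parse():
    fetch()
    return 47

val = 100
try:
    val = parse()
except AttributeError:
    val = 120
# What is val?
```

Step-by-step execution trace:
1. val starts at 100.
2. try: `parse()` calls `fetch()`.
3. `fetch()` evaluates `(42).upper()`, which raises AttributeError; it propagates through parse (uncaught).
4. `return 47` in parse is not reached; the assignment to val does not complete.
5. `except AttributeError` matches → val = 120.
Result: 120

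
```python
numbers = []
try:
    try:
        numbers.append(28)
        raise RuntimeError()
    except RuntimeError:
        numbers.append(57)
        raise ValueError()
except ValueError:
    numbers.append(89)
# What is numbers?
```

Step-by-step execution trace:
1. Inner try: `numbers.append(28)` → numbers = [28].
2. `raise RuntimeError()` raises RuntimeError.
3. Inner `except RuntimeError` matches → `numbers.append(57)` → numbers = [28, 57].
4. `raise ValueError()` raises ValueError; propagates to outer try.
5. Outer `except ValueError` matches → `numbers.append(89)` → numbers = [28, 57, 89].
Result: [28, 57, 89]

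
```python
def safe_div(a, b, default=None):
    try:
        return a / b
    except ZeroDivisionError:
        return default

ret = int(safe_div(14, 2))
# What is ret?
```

Step-by-step execution trace:
1. `safe_div(14, 2)` enters try: `return 14 / 2` → returns 7.0. No exception raised.
2. `except ZeroDivisionError` is skipped.
3. `int(7.0)` → 7 → ret = 7.
Result: 7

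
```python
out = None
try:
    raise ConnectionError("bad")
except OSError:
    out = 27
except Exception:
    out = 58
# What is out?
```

Step-by-step execution trace:
1. `raise ConnectionError(...)` raises ConnectionError.
2. `except OSError` matches (ConnectionError is a subclass of OSError) → out = 27.
3. `except Exception` is not reached.
Result: 27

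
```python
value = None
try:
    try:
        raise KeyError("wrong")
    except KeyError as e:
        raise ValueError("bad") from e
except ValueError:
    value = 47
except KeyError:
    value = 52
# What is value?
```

Step-by-step execution trace:
1. Inner try raises KeyError; inner `except KeyError as e` catches it.
2. `raise ValueError(...) from e` raises ValueError (KeyError is attached as __cause__, but only ValueError is active).
3. Outer `except ValueError` matches → value = 47.
4. `except KeyError` is not reached.
Result: 47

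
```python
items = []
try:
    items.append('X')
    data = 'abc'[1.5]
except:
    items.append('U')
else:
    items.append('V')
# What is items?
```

Step-by-step execution trace:
1. try: `items.append('X')` → items = ['X'].
2. `data = 'abc'[1.5]` raises TypeError.
3. bare `except` matches → `items.append('U')` → items = ['X', 'U'].
4. `else` is skipped (an exception was raised).
Result: ['X', 'U']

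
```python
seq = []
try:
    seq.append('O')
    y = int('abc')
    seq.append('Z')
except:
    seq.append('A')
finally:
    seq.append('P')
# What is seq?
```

Step-by-step execution trace:
1. try: `seq.append('O')` → seq = ['O'].
2. `y = int('abc')` raises ValueError; `seq.append('Z')` is not reached.
3. bare `except` matches → `seq.append('A')` → seq = ['O', 'A'].
4. finally always runs: `seq.append('P')` → seq = ['O', 'A', 'P'].
Result: ['O', 'A', 'P']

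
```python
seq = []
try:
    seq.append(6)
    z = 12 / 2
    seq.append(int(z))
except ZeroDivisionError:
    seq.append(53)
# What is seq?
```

Step-by-step execution trace:
1. try: `seq.append(6)` → seq = [6].
2. `z = 12 / 2` → z = 6.0. No exception raised.
3. `seq.append(int(z))` → seq = [6, 6].
4. `except ZeroDivisionError` is skipped (no exception was raised).
Result: [6, 6]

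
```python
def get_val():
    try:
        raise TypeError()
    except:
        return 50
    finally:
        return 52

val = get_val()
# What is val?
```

Step-by-step execution trace:
1. `get_val()` enters try: `raise TypeError()` raises TypeError.
2. bare `except` matches → `return 50` sets pending return value 50.
3. Before returning, `finally: return 52` runs and overrides the pending return.
4. get_val() returns 52 → val = 52.
Result: 52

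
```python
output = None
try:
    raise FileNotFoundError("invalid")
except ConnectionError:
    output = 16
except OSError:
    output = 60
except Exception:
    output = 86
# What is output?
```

Step-by-step execution trace:
1. `raise FileNotFoundError(...)` raises FileNotFoundError.
2. `except ConnectionError` does not match (FileNotFoundError is not a subclass of ConnectionError); skipped.
3. `except OSError` matches (FileNotFoundError is a subclass of OSError) → output = 60.
4. `except Exception` is not reached.
Result: 60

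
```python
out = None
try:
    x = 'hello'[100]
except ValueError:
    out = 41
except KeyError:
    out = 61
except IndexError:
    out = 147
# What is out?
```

Step-by-step execution trace:
1. `x = 'hello'[100]` raises IndexError.
2. `except ValueError` does not match IndexError; skipped.
3. `except KeyError` does not match IndexError; skipped.
4. `except IndexError` matches → out = 147.
Result: 147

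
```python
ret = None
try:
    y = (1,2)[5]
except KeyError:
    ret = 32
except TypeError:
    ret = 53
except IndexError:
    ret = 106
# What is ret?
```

Step-by-step execution trace:
1. `y = (1,2)[5]` raises IndexError.
2. `except KeyError` does not match IndexError; skipped.
3. `except TypeError` does not match IndexError; skipped.
4. `except IndexError` matches → ret = 106.
Result: 106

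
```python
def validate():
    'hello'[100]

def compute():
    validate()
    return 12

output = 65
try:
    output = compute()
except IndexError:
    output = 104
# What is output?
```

Step-by-step execution trace:
1. output starts at 65.
2. try: `compute()` calls `validate()`.
3. `validate()` evaluates `'hello'[100]`, which raises IndexError; it propagates through compute (uncaught).
4. `return 12` in compute is not reached; the assignment to output does not complete.
5. `except IndexError` matches → output = 104.
Result: 104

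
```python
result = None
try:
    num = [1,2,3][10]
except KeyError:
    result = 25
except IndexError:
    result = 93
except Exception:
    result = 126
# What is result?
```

Step-by-step execution trace:
1. `num = [1,2,3][10]` raises IndexError.
2. `except KeyError` does not match IndexError; skipped.
3. `except IndexError` matches → result = 93.
4. Remaining except clauses are skipped.
Result: 93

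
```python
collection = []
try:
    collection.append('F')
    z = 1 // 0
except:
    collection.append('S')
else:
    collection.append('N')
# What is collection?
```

Step-by-step execution trace:
1. try: `collection.append('F')` → collection = ['F'].
2. `z = 1 // 0` raises ZeroDivisionError.
3. bare `except` matches → `collection.append('S')` → collection = ['F', 'S'].
4. `else` is skipped (an exception was raised).
Result: ['F', 'S']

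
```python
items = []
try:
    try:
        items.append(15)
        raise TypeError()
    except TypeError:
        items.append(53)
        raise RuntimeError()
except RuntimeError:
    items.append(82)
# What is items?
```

Step-by-step execution trace:
1. Inner try: `items.append(15)` → items = [15].
2. `raise TypeError()` raises TypeError.
3. Inner `except TypeError` matches → `items.append(53)` → items = [15, 53].
4. `raise RuntimeError()` raises RuntimeError; propagates to outer try.
5. Outer `except RuntimeError` matches → `items.append(82)` → items = [15, 53, 82].
Result: [15, 53, 82]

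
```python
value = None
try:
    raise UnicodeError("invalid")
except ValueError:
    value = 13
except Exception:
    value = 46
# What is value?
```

Step-by-step execution trace:
1. `raise UnicodeError(...)` raises UnicodeError.
2. `except ValueError` matches (UnicodeError is a subclass of ValueError) → value = 13.
3. `except Exception` is not reached.
Result: 13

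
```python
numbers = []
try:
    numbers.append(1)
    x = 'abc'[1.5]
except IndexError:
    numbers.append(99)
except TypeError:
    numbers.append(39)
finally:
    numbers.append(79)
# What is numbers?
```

Step-by-step execution trace:
1. try: `numbers.append(1)` → numbers = [1].
2. `x = 'abc'[1.5]` raises TypeError.
3. `except IndexError` does not match TypeError; skipped.
4. `except TypeError` matches → `numbers.append(39)` → numbers = [1, 39].
5. finally always runs: `numbers.append(79)` → numbers = [1, 39, 79].
Result: [1, 39, 79]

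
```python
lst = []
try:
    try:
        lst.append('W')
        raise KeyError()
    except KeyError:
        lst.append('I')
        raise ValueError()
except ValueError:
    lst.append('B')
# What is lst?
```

Step-by-step execution trace:
1. Inner try: `lst.append('W')` → lst = ['W'].
2. `raise KeyError()` raises KeyError.
3. Inner `except KeyError` matches → `lst.append('I')` → lst = ['W', 'I'].
4. `raise ValueError()` raises ValueError; propagates to outer try.
5. Outer `except ValueError` matches → `lst.append('B')` → lst = ['W', 'I', 'B'].
Result: ['W', 'I', 'B']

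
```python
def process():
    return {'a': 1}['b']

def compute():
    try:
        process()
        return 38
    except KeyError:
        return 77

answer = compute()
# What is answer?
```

Step-by-step execution trace:
1. `compute()` calls `process()`.
2. `process()` evaluates `{'a': 1}['b']`, which raises KeyError; it propagates to the caller.
3. `return 38` is not reached.
4. `except KeyError` in compute matches → returns 77.
5. answer = 77.
Result: 77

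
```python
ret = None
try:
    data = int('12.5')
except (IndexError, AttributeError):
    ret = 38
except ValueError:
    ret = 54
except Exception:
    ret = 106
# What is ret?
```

Step-by-step execution trace:
1. `data = int('12.5')` raises ValueError.
2. `except (IndexError, AttributeError)` does not match ValueError; skipped.
3. `except ValueError` matches (exact type match) → ret = 54.
4. `except Exception` is not reached.
Result: 54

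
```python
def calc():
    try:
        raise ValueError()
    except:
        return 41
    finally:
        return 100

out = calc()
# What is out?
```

Step-by-step execution trace:
1. `calc()` enters try: `raise ValueError()` raises ValueError.
2. bare `except` matches → `return 41` sets pending return value 41.
3. Before returning, `finally: return 100` runs and overrides the pending return.
4. calc() returns 100 → out = 100.
Result: 100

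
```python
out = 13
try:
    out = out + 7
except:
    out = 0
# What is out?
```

Step-by-step execution trace:
1. out starts at 13.
2. try: `out = out + 7` → out = 20. No exception raised.
3. `except` is skipped.
Result: 20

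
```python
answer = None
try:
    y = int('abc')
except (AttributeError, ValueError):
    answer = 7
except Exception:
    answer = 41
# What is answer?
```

Step-by-step execution trace:
1. `y = int('abc')` raises ValueError.
2. `except (AttributeError, ValueError)` matches (ValueError is in the tuple) → answer = 7.
3. `except Exception` is not reached.
Result: 7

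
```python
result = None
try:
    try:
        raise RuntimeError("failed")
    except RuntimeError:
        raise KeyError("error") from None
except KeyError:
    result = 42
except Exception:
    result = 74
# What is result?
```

Step-by-step execution trace:
1. Inner try raises RuntimeError; inner `except RuntimeError` catches it.
2. `raise KeyError(...) from None` raises KeyError (from None suppresses __context__, but the active exception is still KeyError).
3. Outer `except KeyError` matches → result = 42.
4. `except Exception` is not reached.
Result: 42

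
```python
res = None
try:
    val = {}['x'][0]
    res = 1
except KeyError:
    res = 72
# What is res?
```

Step-by-step execution trace:
1. `val = {}['x'][0]` raises KeyError.
2. `res = 1` is not reached.
3. `except KeyError` matches → res = 72.
Result: 72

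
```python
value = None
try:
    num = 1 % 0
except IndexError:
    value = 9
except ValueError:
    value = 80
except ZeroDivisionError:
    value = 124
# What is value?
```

Step-by-step execution trace:
1. `num = 1 % 0` raises ZeroDivisionError.
2. `except IndexError` does not match ZeroDivisionError; skipped.
3. `except ValueError` does not match ZeroDivisionError; skipped.
4. `except ZeroDivisionError` matches → value = 124.
Result: 124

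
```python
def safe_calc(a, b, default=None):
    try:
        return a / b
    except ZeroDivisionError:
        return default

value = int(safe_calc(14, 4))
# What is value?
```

Step-by-step execution trace:
1. `safe_calc(14, 4)` enters try: `return 14 / 4` → returns 3.5. No exception raised.
2. `except ZeroDivisionError` is skipped.
3. `int(3.5)` → 3 → value = 3.
Result: 3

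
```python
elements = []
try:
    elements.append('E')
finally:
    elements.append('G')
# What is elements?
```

Step-by-step execution trace:
1. try: `elements.append('E')` → elements = ['E'].
2. The try body completes without raising.
3. finally always runs: `elements.append('G')` → elements = ['E', 'G'].
Result: ['E', 'G']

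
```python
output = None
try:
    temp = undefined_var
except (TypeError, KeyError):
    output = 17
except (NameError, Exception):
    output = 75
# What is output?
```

Step-by-step execution trace:
1. `temp = undefined_var` raises NameError.
2. `except (TypeError, KeyError)` does not match NameError; skipped.
3. `except (NameError, Exception)` matches (NameError is in the tuple) → output = 75.
Result: 75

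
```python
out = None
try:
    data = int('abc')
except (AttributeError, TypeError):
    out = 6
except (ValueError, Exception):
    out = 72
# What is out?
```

Step-by-step execution trace:
1. `data = int('abc')` raises ValueError.
2. `except (AttributeError, TypeError)` does not match ValueError; skipped.
3. `except (ValueError, Exception)` matches (ValueError is in the tuple) → out = 72.
Result: 72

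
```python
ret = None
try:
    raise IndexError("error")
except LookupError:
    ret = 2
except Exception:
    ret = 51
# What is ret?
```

Step-by-step execution trace:
1. `raise IndexError(...)` raises IndexError.
2. `except LookupError` matches (IndexError is a subclass of LookupError) → ret = 2.
3. `except Exception` is not reached.
Result: 2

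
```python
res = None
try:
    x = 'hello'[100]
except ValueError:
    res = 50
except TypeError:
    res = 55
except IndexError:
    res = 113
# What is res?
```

Step-by-step execution trace:
1. `x = 'hello'[100]` raises IndexError.
2. `except ValueError` does not match IndexError; skipped.
3. `except TypeError` does not match IndexError; skipped.
4. `except IndexError` matches → res = 113.
Result: 113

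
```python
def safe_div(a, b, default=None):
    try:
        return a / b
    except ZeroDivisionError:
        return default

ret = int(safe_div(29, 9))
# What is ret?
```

Step-by-step execution trace:
1. `safe_div(29, 9)` enters try: `return 29 / 9` → returns 3.2222222222222223. No exception raised.
2. `except ZeroDivisionError` is skipped.
3. `int(3.2222222222222223)` → 3 → ret = 3.
Result: 3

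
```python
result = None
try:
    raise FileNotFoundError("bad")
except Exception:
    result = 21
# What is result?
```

Step-by-step execution trace:
1. `raise FileNotFoundError(...)` raises FileNotFoundError.
2. `except Exception` matches (FileNotFoundError is a subclass of Exception) → result = 21.
Result: 21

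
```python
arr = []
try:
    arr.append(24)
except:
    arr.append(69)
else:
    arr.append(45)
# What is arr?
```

Step-by-step execution trace:
1. try: `arr.append(24)` → arr = [24]. No exception raised.
2. `except` is skipped.
3. `else` runs (try completed without exception): `arr.append(45)` → arr = [24, 45].
Result: [24, 45]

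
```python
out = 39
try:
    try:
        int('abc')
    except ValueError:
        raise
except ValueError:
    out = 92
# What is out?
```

Step-by-step execution trace:
1. Inner try: `int('abc')` raises ValueError.
2. Inner `except ValueError` matches; bare `raise` re-raises the same ValueError.
3. Outer `except ValueError` matches → out = 92.
Result: 92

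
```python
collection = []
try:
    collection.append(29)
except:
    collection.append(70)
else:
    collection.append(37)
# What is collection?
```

Step-by-step execution trace:
1. try: `collection.append(29)` → collection = [29]. No exception raised.
2. `except` is skipped.
3. `else` runs (try completed without exception): `collection.append(37)` → collection = [29, 37].
Result: [29, 37]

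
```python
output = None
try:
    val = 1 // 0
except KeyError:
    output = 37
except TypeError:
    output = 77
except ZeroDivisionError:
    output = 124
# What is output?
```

Step-by-step execution trace:
1. `val = 1 // 0` raises ZeroDivisionError.
2. `except KeyError` does not match ZeroDivisionError; skipped.
3. `except TypeError` does not match ZeroDivisionError; skipped.
4. `except ZeroDivisionError` matches → output = 124.
Result: 124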